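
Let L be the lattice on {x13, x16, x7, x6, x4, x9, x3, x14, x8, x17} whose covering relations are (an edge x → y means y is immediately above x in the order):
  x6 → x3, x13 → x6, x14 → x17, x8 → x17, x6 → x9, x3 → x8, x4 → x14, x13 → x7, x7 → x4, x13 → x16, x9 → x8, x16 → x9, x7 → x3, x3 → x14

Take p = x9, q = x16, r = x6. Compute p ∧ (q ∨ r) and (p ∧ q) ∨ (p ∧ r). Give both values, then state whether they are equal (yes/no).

q ∨ r = x9, so p ∧ (q ∨ r) = x9 ∧ x9 = x9.
p ∧ q = x16 and p ∧ r = x6, so (p ∧ q) ∨ (p ∧ r) = x16 ∨ x6 = x9.
Equal: yes.

x9; x9; yes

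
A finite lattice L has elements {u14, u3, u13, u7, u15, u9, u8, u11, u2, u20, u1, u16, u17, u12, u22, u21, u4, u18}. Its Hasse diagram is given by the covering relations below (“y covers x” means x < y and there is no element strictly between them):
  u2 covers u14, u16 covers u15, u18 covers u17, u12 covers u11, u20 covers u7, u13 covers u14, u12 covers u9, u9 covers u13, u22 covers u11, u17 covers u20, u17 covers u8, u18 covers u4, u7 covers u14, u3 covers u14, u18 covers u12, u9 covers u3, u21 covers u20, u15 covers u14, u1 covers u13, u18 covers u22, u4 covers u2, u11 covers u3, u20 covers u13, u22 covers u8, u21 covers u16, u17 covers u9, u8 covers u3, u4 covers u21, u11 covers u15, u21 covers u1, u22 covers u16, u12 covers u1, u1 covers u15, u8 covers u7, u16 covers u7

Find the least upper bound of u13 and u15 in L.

Common upper bounds of {u13, u15}: u1, u12, u18, u21, u4.
The least among these is u1.

u1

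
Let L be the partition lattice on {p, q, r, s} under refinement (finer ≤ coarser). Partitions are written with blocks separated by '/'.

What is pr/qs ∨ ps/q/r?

Common upper bounds of {pr/qs, ps/q/r}: pqrs.
The least among these is pqrs.

pqrs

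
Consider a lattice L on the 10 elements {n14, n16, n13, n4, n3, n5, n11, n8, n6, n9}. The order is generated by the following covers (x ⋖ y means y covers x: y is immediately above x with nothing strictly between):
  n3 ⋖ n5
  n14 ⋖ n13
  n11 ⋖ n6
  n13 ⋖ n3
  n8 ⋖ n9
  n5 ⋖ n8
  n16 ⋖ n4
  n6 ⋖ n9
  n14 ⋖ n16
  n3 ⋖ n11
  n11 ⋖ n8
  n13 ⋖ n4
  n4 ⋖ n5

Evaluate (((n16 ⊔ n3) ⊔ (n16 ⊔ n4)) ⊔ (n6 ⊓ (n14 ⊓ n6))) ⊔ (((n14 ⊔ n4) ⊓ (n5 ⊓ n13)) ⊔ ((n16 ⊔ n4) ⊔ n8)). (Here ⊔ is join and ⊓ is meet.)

n8

n16 ∨ n3 = n5
n16 ∨ n4 = n4
n5 ∨ n4 = n5
n14 ∧ n6 = n14
n6 ∧ n14 = n14
n5 ∨ n14 = n5
n14 ∨ n4 = n4
n5 ∧ n13 = n13
n4 ∧ n13 = n13
n16 ∨ n4 = n4
n4 ∨ n8 = n8
n13 ∨ n8 = n8
n5 ∨ n8 = n8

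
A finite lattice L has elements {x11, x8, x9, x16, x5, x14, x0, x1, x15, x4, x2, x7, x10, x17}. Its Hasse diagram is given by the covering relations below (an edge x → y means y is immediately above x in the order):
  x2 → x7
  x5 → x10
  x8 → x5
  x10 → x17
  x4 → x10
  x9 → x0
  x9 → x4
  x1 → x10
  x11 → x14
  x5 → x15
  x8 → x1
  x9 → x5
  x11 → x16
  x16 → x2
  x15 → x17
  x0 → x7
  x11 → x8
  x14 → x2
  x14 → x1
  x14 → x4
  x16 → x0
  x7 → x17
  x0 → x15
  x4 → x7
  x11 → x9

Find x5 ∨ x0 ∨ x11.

x15

Common upper bounds of {x5, x0, x11}: x15, x17.
The least among these is x15.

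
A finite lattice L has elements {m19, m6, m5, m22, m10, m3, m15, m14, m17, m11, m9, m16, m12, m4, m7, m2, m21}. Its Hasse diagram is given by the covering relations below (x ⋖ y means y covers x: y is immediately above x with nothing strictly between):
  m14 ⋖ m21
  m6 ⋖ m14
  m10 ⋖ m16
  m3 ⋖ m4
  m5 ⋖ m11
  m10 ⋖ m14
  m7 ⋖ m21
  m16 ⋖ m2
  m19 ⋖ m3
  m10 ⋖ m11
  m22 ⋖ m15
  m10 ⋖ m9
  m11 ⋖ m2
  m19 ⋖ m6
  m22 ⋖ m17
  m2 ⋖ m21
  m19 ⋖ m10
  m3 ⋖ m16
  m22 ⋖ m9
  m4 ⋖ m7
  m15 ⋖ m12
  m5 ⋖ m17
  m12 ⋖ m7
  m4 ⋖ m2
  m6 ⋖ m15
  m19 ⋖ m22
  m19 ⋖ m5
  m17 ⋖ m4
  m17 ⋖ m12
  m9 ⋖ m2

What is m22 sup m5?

Common upper bounds of {m22, m5}: m12, m17, m2, m21, m4, m7.
The least among these is m17.

m17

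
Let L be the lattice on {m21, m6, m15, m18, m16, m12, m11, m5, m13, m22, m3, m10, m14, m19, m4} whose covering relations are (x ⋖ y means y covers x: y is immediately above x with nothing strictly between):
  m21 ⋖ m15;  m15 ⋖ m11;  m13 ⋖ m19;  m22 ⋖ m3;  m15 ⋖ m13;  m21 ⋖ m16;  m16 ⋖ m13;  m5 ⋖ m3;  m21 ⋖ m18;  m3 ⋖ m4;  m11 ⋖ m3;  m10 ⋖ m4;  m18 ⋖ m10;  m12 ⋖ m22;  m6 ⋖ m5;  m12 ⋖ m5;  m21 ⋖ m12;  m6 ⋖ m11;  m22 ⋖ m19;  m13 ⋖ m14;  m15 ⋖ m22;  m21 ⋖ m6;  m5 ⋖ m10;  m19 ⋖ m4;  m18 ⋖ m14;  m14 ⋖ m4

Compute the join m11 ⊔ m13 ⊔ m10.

Common upper bounds of {m11, m13, m10}: m4.
The least among these is m4.

m4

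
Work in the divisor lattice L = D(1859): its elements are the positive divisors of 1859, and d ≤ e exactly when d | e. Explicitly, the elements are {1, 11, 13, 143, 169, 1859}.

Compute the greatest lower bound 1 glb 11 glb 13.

Common lower bounds of {1, 11, 13}: 1.
The greatest among these is 1.

1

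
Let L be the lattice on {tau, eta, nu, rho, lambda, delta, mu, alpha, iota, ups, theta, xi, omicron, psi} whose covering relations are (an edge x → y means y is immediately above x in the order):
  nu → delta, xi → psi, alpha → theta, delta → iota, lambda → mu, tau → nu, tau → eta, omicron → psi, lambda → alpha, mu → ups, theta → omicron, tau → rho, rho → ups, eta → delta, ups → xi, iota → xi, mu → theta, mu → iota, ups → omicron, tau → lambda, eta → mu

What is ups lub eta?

ups

Common upper bounds of {ups, eta}: omicron, psi, ups, xi.
The least among these is ups.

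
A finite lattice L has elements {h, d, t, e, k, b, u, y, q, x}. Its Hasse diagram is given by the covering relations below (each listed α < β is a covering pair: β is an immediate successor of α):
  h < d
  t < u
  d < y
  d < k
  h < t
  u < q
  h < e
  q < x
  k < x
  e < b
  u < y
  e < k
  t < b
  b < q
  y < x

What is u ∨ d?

Common upper bounds of {u, d}: x, y.
The least among these is y.

y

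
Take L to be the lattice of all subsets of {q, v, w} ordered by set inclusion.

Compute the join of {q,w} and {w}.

Common upper bounds of {{q,w}, {w}}: {q,v,w}, {q,w}.
The least among these is {q,w}.

{q,w}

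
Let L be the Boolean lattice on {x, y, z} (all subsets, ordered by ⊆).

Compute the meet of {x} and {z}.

Under ⊆, meet is intersection: {x} ∩ {z} = ∅.

∅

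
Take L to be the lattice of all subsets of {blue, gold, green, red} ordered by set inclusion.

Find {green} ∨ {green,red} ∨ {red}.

Under ⊆, join is union: {green} ∪ {green,red} ∪ {red} = {green,red}.

{green,red}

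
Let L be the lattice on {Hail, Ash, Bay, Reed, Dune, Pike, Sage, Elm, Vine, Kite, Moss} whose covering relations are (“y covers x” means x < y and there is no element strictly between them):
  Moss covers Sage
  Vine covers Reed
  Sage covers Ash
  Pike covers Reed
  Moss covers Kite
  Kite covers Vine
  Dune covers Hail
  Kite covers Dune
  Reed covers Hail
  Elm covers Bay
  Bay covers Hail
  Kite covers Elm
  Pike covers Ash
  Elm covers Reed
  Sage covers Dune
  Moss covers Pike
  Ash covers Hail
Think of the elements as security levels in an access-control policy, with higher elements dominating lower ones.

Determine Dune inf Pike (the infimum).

Common lower bounds of {Dune, Pike}: Hail.
The greatest among these is Hail.

Hail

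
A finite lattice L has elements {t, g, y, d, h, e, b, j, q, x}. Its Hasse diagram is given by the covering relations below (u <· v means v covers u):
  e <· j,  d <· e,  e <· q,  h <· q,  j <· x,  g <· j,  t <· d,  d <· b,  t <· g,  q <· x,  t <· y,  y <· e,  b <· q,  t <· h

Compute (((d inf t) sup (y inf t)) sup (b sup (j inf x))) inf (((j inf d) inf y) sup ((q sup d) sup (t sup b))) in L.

d ∧ t = t
y ∧ t = t
t ∨ t = t
j ∧ x = j
b ∨ j = x
t ∨ x = x
j ∧ d = d
d ∧ y = t
q ∨ d = q
t ∨ b = b
q ∨ b = q
t ∨ q = q
x ∧ q = q

q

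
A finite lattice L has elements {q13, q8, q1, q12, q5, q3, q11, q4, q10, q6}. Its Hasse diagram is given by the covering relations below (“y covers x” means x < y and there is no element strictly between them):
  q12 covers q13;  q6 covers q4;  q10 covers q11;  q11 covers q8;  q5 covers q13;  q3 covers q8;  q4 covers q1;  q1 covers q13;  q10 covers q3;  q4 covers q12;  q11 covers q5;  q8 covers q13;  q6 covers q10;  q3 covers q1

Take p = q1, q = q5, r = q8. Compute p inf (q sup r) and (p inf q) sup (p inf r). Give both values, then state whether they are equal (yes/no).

q sup r = q11, so p inf (q sup r) = q1 inf q11 = q13.
p inf q = q13 and p inf r = q13, so (p inf q) sup (p inf r) = q13 sup q13 = q13.
Equal: yes.

q13; q13; yes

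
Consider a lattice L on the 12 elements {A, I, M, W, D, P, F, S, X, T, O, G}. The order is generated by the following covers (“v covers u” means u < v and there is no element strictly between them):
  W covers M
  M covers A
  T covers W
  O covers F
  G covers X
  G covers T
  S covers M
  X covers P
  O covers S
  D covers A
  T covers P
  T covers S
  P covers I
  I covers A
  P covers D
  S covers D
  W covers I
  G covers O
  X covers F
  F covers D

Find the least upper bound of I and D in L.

Common upper bounds of {I, D}: G, P, T, X.
The least among these is P.

P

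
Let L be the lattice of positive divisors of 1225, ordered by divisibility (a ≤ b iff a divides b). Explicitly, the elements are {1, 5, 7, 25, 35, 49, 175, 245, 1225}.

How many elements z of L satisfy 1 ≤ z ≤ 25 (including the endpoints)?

3

The interval [1, 25] = {1, 25, 5}, which has 3 elements.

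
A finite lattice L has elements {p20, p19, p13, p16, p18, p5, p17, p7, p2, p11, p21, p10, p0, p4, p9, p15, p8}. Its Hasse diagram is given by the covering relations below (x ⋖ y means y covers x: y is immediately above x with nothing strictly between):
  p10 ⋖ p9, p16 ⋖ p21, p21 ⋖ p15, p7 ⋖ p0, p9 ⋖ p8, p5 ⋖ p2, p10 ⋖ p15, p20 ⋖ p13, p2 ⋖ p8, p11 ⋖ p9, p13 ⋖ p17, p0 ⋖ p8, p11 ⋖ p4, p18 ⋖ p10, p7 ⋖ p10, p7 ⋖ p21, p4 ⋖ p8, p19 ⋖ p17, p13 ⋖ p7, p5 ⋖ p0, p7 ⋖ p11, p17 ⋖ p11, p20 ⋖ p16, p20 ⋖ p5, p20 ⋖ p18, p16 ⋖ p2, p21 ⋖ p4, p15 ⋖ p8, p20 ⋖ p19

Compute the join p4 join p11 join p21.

p4

Common upper bounds of {p4, p11, p21}: p4, p8.
The least among these is p4.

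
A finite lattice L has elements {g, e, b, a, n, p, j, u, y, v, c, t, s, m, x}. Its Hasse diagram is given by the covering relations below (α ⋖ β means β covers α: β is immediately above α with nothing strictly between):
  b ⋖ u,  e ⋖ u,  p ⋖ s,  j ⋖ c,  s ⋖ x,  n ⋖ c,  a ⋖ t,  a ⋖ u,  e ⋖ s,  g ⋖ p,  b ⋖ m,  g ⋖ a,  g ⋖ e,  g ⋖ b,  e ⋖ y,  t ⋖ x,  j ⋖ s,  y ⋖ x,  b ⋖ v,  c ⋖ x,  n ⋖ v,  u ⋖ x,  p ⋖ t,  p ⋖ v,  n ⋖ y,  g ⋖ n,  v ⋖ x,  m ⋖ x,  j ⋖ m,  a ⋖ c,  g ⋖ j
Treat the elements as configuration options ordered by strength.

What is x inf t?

t

Common lower bounds of {x, t}: a, g, p, t.
The greatest among these is t.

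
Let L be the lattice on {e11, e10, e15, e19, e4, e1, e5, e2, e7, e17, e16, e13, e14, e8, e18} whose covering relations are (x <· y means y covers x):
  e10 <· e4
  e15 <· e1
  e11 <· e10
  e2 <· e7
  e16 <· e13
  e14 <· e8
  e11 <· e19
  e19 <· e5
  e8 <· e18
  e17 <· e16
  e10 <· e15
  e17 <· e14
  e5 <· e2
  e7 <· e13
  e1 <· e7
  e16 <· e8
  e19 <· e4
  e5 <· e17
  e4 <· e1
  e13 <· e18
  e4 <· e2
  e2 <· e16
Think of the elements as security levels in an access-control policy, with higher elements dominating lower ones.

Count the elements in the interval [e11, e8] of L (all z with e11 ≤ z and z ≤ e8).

The interval [e11, e8] = {e10, e11, e14, e16, e17, e19, e2, e4, e5, e8}, which has 10 elements.

10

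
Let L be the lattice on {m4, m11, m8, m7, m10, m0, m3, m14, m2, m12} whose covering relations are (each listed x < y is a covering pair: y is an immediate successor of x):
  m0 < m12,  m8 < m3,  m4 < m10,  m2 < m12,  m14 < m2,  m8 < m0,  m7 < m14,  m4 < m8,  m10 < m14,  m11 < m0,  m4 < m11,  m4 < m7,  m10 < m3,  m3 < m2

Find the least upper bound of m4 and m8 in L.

Common upper bounds of {m4, m8}: m0, m12, m2, m3, m8.
The least among these is m8.

m8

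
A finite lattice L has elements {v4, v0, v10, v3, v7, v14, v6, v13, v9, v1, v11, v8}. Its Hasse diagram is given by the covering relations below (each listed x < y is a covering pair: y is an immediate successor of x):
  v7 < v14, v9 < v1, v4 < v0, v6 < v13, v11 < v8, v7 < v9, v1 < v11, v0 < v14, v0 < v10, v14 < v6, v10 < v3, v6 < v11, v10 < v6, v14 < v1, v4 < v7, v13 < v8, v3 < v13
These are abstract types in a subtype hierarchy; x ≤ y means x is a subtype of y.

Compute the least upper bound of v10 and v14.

Common upper bounds of {v10, v14}: v11, v13, v6, v8.
The least among these is v6.

v6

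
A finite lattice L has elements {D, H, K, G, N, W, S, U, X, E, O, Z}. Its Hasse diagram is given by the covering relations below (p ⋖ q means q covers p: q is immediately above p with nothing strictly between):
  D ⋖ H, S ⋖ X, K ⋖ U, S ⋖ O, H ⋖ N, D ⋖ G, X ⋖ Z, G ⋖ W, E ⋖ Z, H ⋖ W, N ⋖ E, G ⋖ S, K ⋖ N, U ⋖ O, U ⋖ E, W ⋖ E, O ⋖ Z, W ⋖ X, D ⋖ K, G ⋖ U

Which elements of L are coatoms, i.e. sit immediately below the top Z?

E, O, X

The coatoms are exactly the elements covered by Z: E, O, X.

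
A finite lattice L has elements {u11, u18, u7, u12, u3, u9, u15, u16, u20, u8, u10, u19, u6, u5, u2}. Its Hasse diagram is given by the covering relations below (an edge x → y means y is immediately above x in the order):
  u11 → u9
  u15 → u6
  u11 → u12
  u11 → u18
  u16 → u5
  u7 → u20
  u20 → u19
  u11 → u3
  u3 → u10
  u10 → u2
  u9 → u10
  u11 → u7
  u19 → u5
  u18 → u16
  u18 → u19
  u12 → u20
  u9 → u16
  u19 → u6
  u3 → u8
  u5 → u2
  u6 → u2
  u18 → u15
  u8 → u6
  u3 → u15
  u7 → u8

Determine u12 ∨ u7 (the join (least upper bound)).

Common upper bounds of {u12, u7}: u19, u2, u20, u5, u6.
The least among these is u20.

u20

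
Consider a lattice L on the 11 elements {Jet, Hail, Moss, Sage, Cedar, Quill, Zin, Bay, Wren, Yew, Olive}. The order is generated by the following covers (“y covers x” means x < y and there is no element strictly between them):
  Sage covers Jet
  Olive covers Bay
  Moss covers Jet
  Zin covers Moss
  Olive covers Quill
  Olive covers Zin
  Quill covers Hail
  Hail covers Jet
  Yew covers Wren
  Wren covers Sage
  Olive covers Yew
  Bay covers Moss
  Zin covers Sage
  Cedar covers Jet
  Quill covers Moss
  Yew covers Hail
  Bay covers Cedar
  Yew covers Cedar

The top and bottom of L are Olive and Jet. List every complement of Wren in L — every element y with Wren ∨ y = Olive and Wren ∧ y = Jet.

Need y with Wren ∨ y = Olive and Wren ∧ y = Jet.
Checking each element gives: Bay, Moss, Quill.

Bay, Moss, Quill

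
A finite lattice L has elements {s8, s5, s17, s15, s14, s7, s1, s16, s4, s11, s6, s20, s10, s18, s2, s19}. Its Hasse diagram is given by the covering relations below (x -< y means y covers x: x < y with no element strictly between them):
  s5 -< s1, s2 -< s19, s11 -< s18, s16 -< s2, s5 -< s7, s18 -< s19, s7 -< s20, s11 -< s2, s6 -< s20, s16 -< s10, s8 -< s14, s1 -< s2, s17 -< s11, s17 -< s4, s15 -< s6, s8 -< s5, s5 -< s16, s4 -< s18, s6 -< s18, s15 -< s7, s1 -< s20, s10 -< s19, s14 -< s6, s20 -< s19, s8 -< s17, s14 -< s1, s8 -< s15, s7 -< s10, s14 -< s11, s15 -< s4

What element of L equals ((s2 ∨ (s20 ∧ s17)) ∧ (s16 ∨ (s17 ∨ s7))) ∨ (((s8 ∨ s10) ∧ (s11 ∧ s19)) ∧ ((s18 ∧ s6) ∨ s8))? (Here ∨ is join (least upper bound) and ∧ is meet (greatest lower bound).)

s20 ∧ s17 = s8
s2 ∨ s8 = s2
s17 ∨ s7 = s19
s16 ∨ s19 = s19
s2 ∧ s19 = s2
s8 ∨ s10 = s10
s11 ∧ s19 = s11
s10 ∧ s11 = s8
s18 ∧ s6 = s6
s6 ∨ s8 = s6
s8 ∧ s6 = s8
s2 ∨ s8 = s2

s2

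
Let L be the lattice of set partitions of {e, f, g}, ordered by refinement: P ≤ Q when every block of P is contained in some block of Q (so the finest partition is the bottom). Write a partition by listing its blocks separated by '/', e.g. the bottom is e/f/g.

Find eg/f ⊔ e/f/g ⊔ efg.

The join of eg/f, e/f/g, efg merges any blocks that overlap across the partitions, giving efg.

efg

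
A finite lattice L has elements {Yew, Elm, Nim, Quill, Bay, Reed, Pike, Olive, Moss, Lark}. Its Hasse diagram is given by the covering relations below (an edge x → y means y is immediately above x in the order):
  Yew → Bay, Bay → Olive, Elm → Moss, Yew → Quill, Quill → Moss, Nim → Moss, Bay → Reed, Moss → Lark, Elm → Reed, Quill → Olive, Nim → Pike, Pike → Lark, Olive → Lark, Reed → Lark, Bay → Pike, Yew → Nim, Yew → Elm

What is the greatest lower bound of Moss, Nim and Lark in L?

Nim

Common lower bounds of {Moss, Nim, Lark}: Nim, Yew.
The greatest among these is Nim.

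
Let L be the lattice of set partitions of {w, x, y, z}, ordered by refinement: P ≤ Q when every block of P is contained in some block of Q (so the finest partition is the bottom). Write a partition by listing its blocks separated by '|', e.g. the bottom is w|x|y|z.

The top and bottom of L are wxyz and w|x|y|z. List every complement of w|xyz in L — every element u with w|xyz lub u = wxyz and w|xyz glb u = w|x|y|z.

wx|y|z, wy|x|z, wz|x|y

Need u with w|xyz ∨ u = wxyz and w|xyz ∧ u = w|x|y|z.
Checking each element gives: wx|y|z, wy|x|z, wz|x|y.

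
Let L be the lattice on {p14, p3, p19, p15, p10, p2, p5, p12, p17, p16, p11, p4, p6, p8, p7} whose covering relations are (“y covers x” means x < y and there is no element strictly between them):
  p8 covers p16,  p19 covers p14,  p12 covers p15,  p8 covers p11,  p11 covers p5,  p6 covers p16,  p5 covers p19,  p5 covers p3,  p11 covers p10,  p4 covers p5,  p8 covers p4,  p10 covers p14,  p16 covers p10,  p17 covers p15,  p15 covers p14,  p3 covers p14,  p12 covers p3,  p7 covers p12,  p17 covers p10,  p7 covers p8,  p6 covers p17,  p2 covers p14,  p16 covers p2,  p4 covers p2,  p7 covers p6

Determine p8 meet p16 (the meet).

Common lower bounds of {p8, p16}: p10, p14, p16, p2.
The greatest among these is p16.

p16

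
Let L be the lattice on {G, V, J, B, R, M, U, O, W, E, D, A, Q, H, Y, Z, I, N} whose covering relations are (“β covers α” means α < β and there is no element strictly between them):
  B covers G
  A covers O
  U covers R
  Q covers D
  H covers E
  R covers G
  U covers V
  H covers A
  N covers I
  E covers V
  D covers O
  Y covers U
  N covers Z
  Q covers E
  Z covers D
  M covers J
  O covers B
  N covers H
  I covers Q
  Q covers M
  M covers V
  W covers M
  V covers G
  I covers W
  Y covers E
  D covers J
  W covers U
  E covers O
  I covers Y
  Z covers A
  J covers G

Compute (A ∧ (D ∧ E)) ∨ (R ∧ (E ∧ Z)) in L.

D ∧ E = O
A ∧ O = O
E ∧ Z = O
R ∧ O = G
O ∨ G = O

O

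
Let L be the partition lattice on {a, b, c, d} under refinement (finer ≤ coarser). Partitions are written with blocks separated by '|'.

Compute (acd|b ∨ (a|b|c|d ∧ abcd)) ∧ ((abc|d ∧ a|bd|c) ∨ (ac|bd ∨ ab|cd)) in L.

acd|b

a|b|c|d ∧ abcd = a|b|c|d
acd|b ∨ a|b|c|d = acd|b
abc|d ∧ a|bd|c = a|b|c|d
ac|bd ∨ ab|cd = abcd
a|b|c|d ∨ abcd = abcd
acd|b ∧ abcd = acd|b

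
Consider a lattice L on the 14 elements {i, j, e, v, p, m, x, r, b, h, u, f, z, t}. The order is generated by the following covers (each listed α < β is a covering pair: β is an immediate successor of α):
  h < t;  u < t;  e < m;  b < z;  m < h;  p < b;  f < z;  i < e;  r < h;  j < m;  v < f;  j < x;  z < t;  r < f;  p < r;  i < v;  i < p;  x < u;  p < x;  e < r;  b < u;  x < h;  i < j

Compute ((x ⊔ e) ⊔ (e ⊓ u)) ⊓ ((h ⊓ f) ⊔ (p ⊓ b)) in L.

x ∨ e = h
e ∧ u = i
h ∨ i = h
h ∧ f = r
p ∧ b = p
r ∨ p = r
h ∧ r = r

r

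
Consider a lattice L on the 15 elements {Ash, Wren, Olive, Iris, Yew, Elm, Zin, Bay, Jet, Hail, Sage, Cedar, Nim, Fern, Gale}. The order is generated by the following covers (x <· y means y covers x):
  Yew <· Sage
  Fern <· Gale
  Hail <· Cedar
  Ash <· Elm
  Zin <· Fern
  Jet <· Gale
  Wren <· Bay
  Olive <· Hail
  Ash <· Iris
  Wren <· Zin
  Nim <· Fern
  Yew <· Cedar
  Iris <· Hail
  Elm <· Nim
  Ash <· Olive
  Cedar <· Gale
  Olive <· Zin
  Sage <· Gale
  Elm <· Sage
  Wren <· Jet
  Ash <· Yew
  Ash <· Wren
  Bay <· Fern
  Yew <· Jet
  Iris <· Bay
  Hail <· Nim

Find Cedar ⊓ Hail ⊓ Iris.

Iris

Common lower bounds of {Cedar, Hail, Iris}: Ash, Iris.
The greatest among these is Iris.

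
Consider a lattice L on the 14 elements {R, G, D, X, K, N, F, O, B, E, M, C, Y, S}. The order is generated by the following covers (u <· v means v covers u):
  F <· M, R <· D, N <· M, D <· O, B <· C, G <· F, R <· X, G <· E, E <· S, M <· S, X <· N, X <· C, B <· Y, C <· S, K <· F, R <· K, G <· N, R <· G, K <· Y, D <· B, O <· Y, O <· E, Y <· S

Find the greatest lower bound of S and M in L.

Common lower bounds of {S, M}: F, G, K, M, N, R, X.
The greatest among these is M.

M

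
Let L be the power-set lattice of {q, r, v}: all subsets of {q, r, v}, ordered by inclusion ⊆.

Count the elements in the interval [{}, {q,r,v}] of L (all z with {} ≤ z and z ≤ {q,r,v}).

8

The interval [{}, {q,r,v}] = {{q,r,v}, {q,r}, {q,v}, {q}, {r,v}, {r}, {v}, {}}, which has 8 elements.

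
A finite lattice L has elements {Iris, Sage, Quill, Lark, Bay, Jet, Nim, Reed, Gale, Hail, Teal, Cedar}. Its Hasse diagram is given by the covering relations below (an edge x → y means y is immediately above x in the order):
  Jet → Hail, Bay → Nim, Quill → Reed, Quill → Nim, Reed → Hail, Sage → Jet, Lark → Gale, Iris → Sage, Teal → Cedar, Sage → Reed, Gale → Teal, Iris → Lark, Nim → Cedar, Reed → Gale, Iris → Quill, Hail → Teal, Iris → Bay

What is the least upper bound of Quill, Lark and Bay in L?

Common upper bounds of {Quill, Lark, Bay}: Cedar.
The least among these is Cedar.

Cedar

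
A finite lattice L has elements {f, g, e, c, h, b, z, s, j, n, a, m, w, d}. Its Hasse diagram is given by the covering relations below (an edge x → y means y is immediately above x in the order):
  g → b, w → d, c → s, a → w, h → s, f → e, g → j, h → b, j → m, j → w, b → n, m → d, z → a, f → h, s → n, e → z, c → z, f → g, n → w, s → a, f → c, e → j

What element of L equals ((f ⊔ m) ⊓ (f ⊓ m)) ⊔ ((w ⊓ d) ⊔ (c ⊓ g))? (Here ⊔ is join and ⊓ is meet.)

w

f ∨ m = m
f ∧ m = f
m ∧ f = f
w ∧ d = w
c ∧ g = f
w ∨ f = w
f ∨ w = w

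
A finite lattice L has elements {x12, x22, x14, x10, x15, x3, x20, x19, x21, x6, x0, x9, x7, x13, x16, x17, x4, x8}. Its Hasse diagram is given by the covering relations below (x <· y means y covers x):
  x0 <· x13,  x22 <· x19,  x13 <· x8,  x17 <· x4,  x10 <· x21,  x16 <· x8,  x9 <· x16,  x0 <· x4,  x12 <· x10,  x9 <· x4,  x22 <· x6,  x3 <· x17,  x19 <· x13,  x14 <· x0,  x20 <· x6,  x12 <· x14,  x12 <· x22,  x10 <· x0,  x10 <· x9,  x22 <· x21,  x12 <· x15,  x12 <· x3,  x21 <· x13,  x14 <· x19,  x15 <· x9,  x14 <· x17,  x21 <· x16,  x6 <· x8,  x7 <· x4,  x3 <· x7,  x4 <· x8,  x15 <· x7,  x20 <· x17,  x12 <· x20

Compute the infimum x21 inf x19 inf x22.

Common lower bounds of {x21, x19, x22}: x12, x22.
The greatest among these is x22.

x22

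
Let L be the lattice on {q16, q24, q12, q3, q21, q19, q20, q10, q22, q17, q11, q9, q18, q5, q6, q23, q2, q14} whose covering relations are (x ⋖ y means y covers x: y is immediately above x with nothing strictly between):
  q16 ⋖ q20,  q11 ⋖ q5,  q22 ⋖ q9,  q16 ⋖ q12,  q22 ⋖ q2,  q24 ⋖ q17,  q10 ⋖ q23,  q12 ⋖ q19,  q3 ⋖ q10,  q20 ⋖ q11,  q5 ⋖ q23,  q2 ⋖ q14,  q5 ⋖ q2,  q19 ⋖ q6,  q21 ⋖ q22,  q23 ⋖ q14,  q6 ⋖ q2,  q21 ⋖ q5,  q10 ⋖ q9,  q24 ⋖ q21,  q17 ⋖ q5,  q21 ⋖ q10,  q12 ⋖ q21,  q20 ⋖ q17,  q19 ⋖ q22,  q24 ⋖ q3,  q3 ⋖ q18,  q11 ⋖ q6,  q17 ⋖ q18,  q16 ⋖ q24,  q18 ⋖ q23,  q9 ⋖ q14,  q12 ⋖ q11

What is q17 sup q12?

Common upper bounds of {q17, q12}: q14, q2, q23, q5.
The least among these is q5.

q5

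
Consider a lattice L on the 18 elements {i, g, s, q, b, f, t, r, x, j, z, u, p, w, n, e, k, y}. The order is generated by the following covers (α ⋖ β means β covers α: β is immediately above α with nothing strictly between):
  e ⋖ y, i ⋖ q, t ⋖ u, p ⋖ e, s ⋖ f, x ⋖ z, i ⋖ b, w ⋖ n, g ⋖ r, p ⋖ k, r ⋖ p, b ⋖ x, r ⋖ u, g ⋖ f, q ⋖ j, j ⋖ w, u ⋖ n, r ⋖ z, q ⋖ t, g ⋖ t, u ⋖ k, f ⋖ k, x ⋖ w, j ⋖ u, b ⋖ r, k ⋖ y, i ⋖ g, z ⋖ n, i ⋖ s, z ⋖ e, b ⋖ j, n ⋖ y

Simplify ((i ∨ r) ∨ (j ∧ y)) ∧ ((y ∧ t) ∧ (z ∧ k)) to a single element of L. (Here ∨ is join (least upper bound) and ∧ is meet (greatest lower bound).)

g

i ∨ r = r
j ∧ y = j
r ∨ j = u
y ∧ t = t
z ∧ k = r
t ∧ r = g
u ∧ g = g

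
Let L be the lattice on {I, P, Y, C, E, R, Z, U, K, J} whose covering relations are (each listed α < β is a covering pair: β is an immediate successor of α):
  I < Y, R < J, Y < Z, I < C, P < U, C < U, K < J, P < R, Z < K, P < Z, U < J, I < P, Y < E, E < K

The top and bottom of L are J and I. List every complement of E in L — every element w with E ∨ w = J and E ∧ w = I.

Need w with E ∨ w = J and E ∧ w = I.
Checking each element gives: C, R, U.

C, R, U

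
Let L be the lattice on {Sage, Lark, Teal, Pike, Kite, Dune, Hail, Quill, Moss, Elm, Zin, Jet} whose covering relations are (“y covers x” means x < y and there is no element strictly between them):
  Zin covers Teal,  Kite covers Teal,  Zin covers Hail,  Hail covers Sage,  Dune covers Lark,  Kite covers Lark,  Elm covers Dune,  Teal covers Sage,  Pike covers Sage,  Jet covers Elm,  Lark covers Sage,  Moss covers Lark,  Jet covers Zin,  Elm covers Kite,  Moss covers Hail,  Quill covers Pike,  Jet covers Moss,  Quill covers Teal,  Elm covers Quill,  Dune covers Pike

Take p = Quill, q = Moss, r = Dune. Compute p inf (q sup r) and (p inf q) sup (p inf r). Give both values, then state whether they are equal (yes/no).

q sup r = Jet, so p inf (q sup r) = Quill inf Jet = Quill.
p inf q = Sage and p inf r = Pike, so (p inf q) sup (p inf r) = Sage sup Pike = Pike.
Equal: no.

Quill; Pike; no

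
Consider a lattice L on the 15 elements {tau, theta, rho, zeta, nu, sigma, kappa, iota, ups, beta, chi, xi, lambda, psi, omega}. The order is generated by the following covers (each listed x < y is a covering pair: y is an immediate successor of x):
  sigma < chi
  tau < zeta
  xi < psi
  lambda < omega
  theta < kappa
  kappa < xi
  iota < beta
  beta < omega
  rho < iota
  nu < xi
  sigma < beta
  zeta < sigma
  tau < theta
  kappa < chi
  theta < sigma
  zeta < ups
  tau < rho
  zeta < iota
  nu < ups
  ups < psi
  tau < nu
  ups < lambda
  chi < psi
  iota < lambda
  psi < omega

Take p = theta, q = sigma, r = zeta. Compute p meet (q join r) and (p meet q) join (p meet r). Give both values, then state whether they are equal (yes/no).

theta; theta; yes

q join r = sigma, so p meet (q join r) = theta meet sigma = theta.
p meet q = theta and p meet r = tau, so (p meet q) join (p meet r) = theta join tau = theta.
Equal: yes.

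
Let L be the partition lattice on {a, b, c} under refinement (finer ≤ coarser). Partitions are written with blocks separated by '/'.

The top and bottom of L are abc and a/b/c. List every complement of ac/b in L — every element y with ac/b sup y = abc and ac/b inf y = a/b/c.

a/bc, ab/c

Need y with ac/b ∨ y = abc and ac/b ∧ y = a/b/c.
Checking each element gives: a/bc, ab/c.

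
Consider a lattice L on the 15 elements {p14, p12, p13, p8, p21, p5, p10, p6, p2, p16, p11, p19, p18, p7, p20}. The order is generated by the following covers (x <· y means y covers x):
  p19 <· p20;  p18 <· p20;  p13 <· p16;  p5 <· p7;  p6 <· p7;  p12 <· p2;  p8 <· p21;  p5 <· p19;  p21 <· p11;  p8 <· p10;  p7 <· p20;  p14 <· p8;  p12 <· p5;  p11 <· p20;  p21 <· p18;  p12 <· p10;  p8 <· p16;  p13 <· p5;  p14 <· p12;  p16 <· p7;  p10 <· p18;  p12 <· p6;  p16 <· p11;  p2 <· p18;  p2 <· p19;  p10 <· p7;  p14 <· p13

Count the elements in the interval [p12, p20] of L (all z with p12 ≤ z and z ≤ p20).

9

The interval [p12, p20] = {p10, p12, p18, p19, p2, p20, p5, p6, p7}, which has 9 elements.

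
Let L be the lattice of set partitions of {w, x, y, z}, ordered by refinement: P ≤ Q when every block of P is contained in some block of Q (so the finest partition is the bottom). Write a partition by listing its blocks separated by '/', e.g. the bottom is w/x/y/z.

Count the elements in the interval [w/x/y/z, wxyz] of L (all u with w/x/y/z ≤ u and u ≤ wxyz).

The interval [w/x/y/z, wxyz] = {w/x/y/z, w/x/yz, w/xy/z, w/xyz, w/xz/y, wx/y/z, wx/yz, wxy/z, wxyz, wxz/y, wy/x/z, wy/xz, wyz/x, wz/x/y, wz/xy}, which has 15 elements.

15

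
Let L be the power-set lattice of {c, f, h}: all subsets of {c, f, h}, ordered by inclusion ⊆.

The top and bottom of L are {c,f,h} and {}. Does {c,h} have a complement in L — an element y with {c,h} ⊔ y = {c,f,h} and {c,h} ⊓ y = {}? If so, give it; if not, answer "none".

Need y with {c,h} ∨ y = {c,f,h} and {c,h} ∧ y = {}.
Checking each element gives: {f}.

{f}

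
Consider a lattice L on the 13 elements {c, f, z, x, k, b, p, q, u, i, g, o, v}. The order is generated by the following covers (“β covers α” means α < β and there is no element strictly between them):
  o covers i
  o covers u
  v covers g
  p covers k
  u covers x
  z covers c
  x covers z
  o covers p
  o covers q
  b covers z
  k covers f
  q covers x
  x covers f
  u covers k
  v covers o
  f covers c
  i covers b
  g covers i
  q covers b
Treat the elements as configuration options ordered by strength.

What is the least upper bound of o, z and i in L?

Common upper bounds of {o, z, i}: o, v.
The least among these is o.

o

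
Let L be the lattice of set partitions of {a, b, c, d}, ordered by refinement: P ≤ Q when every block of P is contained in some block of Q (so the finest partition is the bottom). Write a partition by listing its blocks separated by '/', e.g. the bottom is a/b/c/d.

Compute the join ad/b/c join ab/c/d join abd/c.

abd/c

The join of ad/b/c, ab/c/d, abd/c merges any blocks that overlap across the partitions, giving abd/c.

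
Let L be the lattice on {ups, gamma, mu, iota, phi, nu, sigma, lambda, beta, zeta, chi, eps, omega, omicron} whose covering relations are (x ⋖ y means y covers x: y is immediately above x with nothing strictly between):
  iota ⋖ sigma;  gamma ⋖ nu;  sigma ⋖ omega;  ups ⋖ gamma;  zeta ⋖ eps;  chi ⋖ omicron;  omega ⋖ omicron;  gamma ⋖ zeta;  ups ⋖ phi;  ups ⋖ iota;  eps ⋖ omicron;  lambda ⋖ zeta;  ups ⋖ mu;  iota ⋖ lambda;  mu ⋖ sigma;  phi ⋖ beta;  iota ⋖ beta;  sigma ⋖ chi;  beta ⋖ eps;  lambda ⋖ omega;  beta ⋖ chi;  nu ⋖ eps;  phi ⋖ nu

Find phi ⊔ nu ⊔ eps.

Common upper bounds of {phi, nu, eps}: eps, omicron.
The least among these is eps.

eps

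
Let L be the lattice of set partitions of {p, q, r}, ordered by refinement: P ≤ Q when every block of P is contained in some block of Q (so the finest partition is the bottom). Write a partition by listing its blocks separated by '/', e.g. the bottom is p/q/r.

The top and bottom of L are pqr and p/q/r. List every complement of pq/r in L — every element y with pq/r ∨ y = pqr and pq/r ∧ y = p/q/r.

p/qr, pr/q

Need y with pq/r ∨ y = pqr and pq/r ∧ y = p/q/r.
Checking each element gives: p/qr, pr/q.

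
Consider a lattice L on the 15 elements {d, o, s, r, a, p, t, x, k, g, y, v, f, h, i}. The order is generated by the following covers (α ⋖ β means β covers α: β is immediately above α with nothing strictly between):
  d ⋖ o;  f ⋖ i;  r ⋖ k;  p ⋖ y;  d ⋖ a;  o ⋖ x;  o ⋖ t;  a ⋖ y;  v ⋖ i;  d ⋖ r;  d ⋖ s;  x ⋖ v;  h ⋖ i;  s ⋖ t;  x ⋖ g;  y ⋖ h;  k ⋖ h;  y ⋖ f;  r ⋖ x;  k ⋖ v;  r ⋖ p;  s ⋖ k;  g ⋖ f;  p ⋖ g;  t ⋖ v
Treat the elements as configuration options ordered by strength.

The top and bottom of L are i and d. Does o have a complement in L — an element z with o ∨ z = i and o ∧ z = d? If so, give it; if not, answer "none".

h

Need z with o ∨ z = i and o ∧ z = d.
Checking each element gives: h.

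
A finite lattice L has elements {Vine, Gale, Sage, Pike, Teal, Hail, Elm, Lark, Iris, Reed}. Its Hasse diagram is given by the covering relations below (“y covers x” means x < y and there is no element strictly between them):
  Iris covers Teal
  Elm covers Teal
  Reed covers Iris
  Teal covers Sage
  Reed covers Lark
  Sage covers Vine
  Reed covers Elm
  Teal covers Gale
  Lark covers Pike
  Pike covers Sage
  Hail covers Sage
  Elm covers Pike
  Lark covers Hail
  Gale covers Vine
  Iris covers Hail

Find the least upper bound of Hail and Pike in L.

Common upper bounds of {Hail, Pike}: Lark, Reed.
The least among these is Lark.

Lark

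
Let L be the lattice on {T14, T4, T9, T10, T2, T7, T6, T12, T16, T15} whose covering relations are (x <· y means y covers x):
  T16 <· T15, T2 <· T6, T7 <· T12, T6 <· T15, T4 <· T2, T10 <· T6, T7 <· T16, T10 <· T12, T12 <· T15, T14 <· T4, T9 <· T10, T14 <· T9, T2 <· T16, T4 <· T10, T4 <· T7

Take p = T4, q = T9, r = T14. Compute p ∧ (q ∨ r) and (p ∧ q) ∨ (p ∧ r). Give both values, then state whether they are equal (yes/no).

T14; T14; yes

q ∨ r = T9, so p ∧ (q ∨ r) = T4 ∧ T9 = T14.
p ∧ q = T14 and p ∧ r = T14, so (p ∧ q) ∨ (p ∧ r) = T14 ∨ T14 = T14.
Equal: yes.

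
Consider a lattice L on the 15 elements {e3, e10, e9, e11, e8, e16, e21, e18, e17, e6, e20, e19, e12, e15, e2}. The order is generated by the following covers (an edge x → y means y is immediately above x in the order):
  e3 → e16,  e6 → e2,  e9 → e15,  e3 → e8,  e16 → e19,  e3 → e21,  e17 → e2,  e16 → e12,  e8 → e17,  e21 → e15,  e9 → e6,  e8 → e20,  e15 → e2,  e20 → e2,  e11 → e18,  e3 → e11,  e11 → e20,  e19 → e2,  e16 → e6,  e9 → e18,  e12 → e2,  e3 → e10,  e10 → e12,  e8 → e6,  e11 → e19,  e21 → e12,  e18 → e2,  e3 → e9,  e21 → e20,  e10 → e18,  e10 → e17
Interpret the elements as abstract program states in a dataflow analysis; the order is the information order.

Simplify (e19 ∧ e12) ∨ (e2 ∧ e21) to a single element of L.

e19 ∧ e12 = e16
e2 ∧ e21 = e21
e16 ∨ e21 = e12

e12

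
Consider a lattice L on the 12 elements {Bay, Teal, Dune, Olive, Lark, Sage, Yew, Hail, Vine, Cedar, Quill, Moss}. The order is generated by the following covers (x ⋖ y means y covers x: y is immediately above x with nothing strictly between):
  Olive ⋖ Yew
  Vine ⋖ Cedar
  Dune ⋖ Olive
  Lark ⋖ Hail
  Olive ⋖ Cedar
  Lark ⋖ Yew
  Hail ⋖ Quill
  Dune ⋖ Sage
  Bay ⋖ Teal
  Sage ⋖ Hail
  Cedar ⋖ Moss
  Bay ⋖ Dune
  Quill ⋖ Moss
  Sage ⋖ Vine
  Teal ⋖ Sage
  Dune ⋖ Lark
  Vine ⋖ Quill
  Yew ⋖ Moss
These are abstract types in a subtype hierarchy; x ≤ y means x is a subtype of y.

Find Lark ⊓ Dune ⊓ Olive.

Dune

Common lower bounds of {Lark, Dune, Olive}: Bay, Dune.
The greatest among these is Dune.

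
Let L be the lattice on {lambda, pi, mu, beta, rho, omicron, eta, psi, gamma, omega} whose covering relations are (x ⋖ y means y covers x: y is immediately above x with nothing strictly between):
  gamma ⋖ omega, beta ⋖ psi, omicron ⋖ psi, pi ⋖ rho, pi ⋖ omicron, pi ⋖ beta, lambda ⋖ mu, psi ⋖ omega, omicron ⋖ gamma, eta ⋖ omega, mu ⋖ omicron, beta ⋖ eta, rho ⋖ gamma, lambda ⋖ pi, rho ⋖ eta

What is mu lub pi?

omicron

Common upper bounds of {mu, pi}: gamma, omega, omicron, psi.
The least among these is omicron.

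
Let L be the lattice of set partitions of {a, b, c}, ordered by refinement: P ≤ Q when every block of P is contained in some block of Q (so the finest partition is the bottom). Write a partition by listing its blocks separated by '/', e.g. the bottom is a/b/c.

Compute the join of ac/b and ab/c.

abc

The join of ac/b and ab/c merges any blocks that overlap across the partitions, giving abc.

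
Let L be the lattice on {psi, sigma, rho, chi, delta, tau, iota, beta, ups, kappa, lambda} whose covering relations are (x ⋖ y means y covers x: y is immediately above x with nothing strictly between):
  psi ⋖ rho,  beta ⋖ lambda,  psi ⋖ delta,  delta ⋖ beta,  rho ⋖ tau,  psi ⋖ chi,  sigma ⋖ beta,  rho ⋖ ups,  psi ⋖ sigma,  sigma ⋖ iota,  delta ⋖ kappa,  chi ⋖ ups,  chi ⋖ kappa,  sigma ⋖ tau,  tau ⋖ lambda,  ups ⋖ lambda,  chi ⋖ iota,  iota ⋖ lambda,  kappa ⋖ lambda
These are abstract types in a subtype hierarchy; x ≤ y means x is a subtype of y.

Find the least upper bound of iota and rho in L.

lambda

Common upper bounds of {iota, rho}: lambda.
The least among these is lambda.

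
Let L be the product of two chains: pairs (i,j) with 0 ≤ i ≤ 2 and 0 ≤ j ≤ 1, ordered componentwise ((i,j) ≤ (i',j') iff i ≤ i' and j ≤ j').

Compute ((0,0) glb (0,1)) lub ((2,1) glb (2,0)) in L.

(0,0) ∧ (0,1) = (0,0)
(2,1) ∧ (2,0) = (2,0)
(0,0) ∨ (2,0) = (2,0)

(2,0)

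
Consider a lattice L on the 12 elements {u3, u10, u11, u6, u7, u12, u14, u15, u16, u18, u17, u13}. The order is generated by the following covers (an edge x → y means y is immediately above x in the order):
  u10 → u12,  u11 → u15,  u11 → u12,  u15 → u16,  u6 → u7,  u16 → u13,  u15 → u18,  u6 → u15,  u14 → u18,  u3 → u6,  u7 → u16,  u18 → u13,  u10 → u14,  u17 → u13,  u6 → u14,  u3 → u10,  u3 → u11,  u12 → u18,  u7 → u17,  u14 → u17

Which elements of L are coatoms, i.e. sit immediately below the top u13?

u16, u17, u18

The coatoms are exactly the elements covered by u13: u16, u17, u18.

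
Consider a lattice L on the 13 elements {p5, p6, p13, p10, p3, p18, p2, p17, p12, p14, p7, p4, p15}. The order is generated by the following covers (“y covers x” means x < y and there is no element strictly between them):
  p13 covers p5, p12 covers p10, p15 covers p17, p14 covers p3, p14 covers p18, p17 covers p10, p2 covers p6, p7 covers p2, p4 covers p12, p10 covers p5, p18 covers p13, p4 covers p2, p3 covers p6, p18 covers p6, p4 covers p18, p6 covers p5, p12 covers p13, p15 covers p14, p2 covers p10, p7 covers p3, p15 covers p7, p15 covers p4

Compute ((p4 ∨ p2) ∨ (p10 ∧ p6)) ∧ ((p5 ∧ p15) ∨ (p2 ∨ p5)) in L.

p2

p4 ∨ p2 = p4
p10 ∧ p6 = p5
p4 ∨ p5 = p4
p5 ∧ p15 = p5
p2 ∨ p5 = p2
p5 ∨ p2 = p2
p4 ∧ p2 = p2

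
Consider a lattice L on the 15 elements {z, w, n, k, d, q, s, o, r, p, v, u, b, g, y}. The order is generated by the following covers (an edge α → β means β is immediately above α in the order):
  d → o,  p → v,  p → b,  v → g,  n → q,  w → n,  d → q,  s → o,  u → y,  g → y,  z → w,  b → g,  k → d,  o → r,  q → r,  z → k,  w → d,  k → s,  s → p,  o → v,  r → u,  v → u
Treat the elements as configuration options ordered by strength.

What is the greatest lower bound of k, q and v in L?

k

Common lower bounds of {k, q, v}: k, z.
The greatest among these is k.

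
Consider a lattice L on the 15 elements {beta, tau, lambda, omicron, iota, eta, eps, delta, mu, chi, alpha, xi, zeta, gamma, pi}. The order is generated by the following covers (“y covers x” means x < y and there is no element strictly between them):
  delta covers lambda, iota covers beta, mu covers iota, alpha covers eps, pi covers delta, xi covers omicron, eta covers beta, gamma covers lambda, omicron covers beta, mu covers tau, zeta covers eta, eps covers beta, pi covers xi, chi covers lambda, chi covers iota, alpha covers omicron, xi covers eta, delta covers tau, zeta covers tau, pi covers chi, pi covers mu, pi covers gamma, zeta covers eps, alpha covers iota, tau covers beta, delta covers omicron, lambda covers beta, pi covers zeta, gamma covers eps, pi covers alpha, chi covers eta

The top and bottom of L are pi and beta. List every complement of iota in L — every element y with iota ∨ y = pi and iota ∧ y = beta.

delta, gamma, xi, zeta

Need y with iota ∨ y = pi and iota ∧ y = beta.
Checking each element gives: delta, gamma, xi, zeta.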